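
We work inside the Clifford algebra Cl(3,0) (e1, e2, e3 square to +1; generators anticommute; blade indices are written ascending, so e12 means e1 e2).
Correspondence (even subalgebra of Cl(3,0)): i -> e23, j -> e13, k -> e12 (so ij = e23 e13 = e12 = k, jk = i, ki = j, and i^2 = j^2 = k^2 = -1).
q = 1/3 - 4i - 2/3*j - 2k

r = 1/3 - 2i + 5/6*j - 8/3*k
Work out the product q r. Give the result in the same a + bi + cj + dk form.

In blades: q = 1/3 - 2*e12 - 2/3*e13 - 4*e23, r = 1/3 - 8/3*e12 + 5/6*e13 - 2*e23.
Distribute q over r term by term (generator squares from the signature, products reordered to ascending indices): (1/3)*r = 1/9 - 8/9*e12 + 5/18*e13 - 2/3*e23; (-2*e12)*r = -16/3 - 2/3*e12 + 4*e13 + 5/3*e23; (-2/3*e13)*r = 5/9 - 4/3*e12 - 2/9*e13 + 16/9*e23; (-4*e23)*r = -8 - 10/3*e12 - 32/3*e13 - 4/3*e23.
Sum: -38/3 - 56/9*e12 - 119/18*e13 + 13/9*e23; translating back through the correspondence:
Answer: -38/3 + 13/9*i - 119/18*j - 56/9*k


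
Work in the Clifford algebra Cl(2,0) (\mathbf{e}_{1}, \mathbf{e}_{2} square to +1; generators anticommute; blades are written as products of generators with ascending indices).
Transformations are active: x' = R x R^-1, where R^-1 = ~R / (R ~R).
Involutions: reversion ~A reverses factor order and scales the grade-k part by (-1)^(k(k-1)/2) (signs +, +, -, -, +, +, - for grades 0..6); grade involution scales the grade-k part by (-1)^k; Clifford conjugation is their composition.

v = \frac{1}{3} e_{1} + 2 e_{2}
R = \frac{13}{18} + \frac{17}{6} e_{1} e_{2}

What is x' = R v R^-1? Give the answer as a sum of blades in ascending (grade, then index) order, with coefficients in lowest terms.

~R = \frac{13}{18} - \frac{17}{6} e_{1} e_{2}, and R ~R = \frac{1385}{162}, so R^-1 = ~R / (\frac{1385}{162}).
R v = \frac{319}{54} e_{1} + \frac{1}{2} e_{2}
Answer: \frac{2762}{4155} e_{1} - \frac{2653}{1385} e_{2}


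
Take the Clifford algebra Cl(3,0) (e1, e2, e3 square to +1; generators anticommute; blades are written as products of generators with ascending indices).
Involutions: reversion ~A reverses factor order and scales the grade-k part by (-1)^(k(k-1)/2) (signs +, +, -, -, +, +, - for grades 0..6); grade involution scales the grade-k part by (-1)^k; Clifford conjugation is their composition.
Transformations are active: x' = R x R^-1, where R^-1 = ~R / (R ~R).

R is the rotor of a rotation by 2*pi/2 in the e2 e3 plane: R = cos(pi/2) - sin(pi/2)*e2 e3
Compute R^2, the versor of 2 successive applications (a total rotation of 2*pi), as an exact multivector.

Half-angle bookkeeping: 2 applications in e2 e3 add up to rotor phase 2*pi/2 = pi, so R^2 = cos(pi) - sin(pi)*e2 e3.
cos(pi) = -1 and sin(pi) = 0, so R^2 = -1. The total rotation 2*pi is 1 full turn, so every vector returns to itself, yet the rotor is -1, on the OTHER sheet of the double cover (an odd number of 2*pi turns).
Answer: -1


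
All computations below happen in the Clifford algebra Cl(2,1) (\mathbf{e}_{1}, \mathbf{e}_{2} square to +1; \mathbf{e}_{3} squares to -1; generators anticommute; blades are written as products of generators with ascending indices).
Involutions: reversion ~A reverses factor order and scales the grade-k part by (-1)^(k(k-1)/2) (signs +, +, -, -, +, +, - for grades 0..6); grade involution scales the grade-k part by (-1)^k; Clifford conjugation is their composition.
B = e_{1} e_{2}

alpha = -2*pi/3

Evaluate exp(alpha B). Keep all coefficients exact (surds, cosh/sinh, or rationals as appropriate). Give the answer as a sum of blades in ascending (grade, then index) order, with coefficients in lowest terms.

B^2 = (1)^2*(e_{1} e_{2})^2 = 1*(-1) = -1 (a basis 2-blade squares to minus the product of its generators' squares).
B^2 = -1 — circular case — the even/odd split gives cos and sin: l = 1, alpha*l = - \frac{2 \pi}{3}, so exp(alpha B) = cos(- \frac{2 \pi}{3}) + (sin(- \frac{2 \pi}{3})/1)*B = - \frac{1}{2} + (- \frac{\sqrt{3}}{2})*B.
Answer: - \frac{1}{2} - \frac{\sqrt{3}}{2} e_{1} e_{2}


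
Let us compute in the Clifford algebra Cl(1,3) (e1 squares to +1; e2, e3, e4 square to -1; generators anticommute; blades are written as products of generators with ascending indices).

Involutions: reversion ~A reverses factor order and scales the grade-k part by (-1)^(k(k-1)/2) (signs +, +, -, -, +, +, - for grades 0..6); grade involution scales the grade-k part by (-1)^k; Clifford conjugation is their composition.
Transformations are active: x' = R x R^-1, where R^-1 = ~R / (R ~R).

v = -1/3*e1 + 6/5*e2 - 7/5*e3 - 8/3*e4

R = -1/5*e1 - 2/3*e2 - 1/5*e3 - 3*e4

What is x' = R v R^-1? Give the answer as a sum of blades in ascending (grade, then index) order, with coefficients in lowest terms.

~R = -1/5*e1 - 2/3*e2 - 1/5*e3 - 3*e4, and R ~R = -85/9, so R^-1 = ~R / (-85/9).
R v = -556/75 - 104/225*e1 e2 + 16/75*e1 e3 - 7/15*e1 e4 + 88/75*e2 e3 + 242/45*e2 e4 - 11/3*e3 e4
Answer: 617/31875*e1 - 4774/2125*e2 + 11539/10625*e3 - 13024/6375*e4


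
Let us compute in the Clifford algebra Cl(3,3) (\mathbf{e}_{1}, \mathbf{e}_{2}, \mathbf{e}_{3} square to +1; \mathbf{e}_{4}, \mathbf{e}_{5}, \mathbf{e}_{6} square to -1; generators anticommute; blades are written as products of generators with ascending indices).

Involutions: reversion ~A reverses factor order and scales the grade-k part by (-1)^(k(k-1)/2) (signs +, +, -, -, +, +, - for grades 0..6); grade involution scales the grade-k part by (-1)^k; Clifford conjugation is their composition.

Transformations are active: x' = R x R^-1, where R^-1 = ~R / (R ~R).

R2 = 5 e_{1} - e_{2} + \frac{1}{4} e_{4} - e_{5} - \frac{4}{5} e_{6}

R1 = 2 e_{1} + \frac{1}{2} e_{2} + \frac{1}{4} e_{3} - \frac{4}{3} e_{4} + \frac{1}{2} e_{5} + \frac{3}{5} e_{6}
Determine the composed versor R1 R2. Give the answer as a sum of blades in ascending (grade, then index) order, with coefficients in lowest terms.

Distribute over the terms of R2 (each basis-blade product reordered to ascending indices, repeated generators contracted through their squares):
R1 (5 e_{1}) = 10 - \frac{5}{2} e_{1} e_{2} - \frac{5}{4} e_{1} e_{3} + \frac{20}{3} e_{1} e_{4} - \frac{5}{2} e_{1} e_{5} - 3 e_{1} e_{6}
R1 (-e_{2}) = -\frac{1}{2} - 2 e_{1} e_{2} + \frac{1}{4} e_{2} e_{3} - \frac{4}{3} e_{2} e_{4} + \frac{1}{2} e_{2} e_{5} + \frac{3}{5} e_{2} e_{6}
R1 (\frac{1}{4} e_{4}) = \frac{1}{3} + \frac{1}{2} e_{1} e_{4} + \frac{1}{8} e_{2} e_{4} + \frac{1}{16} e_{3} e_{4} - \frac{1}{8} e_{4} e_{5} - \frac{3}{20} e_{4} e_{6}
R1 (-e_{5}) = \frac{1}{2} - 2 e_{1} e_{5} - \frac{1}{2} e_{2} e_{5} - \frac{1}{4} e_{3} e_{5} + \frac{4}{3} e_{4} e_{5} + \frac{3}{5} e_{5} e_{6}
R1 (-\frac{4}{5} e_{6}) = \frac{12}{25} - \frac{8}{5} e_{1} e_{6} - \frac{2}{5} e_{2} e_{6} - \frac{1}{5} e_{3} e_{6} + \frac{16}{15} e_{4} e_{6} - \frac{2}{5} e_{5} e_{6}
Summing the partial products and collecting blades:
Answer: \frac{811}{75} - \frac{9}{2} e_{1} e_{2} - \frac{5}{4} e_{1} e_{3} + \frac{43}{6} e_{1} e_{4} - \frac{9}{2} e_{1} e_{5} - \frac{23}{5} e_{1} e_{6} + \frac{1}{4} e_{2} e_{3} - \frac{29}{24} e_{2} e_{4} + \frac{1}{5} e_{2} e_{6} + \frac{1}{16} e_{3} e_{4} - \frac{1}{4} e_{3} e_{5} - \frac{1}{5} e_{3} e_{6} + \frac{29}{24} e_{4} e_{5} + \frac{11}{12} e_{4} e_{6} + \frac{1}{5} e_{5} e_{6}


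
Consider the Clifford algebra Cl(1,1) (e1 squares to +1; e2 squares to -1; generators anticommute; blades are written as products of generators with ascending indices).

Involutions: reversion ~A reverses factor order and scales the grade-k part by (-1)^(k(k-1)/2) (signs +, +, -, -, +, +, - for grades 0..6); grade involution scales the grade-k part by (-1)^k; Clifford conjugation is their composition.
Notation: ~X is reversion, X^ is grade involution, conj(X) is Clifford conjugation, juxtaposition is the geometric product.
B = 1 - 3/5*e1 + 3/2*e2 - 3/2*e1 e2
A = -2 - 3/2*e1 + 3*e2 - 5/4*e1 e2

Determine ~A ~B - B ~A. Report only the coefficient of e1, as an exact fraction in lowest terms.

first term: -149/40 + 93/40*e1 - 3/2*e2 - 11/5*e1 e2
second term: -299/40 + 243/40*e1 - 3*e2 + 47/10*e1 e2
Answer: -15/4


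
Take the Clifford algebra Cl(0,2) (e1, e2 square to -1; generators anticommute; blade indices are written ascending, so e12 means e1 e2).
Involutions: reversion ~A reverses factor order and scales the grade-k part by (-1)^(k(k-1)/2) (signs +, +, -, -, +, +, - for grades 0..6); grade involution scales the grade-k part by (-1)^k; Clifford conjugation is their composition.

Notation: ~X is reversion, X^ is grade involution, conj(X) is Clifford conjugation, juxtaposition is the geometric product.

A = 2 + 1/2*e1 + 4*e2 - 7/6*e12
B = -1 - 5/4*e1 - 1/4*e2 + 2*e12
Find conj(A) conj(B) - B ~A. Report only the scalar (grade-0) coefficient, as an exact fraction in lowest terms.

first term: 47/24 + 257/24*e1 + 119/24*e2 - 7/24*e12
second term: -65/24 - 271/24*e1 - 49/24*e2 - 49/24*e12
Answer: 14/3


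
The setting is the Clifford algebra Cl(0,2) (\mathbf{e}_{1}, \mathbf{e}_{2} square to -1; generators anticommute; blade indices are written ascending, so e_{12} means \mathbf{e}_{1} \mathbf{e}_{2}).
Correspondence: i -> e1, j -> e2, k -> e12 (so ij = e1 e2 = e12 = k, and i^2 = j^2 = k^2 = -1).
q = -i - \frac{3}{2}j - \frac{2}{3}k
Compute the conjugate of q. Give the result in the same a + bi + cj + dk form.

In blades: q = -e_{1} - \frac{3}{2} e_{2} - \frac{2}{3} e_{12}.
Conjugation here is Clifford conjugation: the scalar is fixed and the grade-1 and grade-2 blades all flip sign, giving e_{1} + \frac{3}{2} e_{2} + \frac{2}{3} e_{12}; translating back:
Answer: i + \frac{3}{2}j + \frac{2}{3}k


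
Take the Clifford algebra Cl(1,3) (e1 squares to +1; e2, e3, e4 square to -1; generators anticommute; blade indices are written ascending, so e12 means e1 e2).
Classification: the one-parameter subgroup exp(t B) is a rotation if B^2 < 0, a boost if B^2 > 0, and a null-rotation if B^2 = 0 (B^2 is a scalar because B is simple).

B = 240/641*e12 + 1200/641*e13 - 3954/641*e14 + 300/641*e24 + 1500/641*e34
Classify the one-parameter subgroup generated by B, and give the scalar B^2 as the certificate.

B^2 term by term: the squares give (240/641)^2*(e12)^2 + (1200/641)^2*(e13)^2 + (-3954/641)^2*(e14)^2 + (300/641)^2*(e24)^2 + (1500/641)^2*(e34)^2 = 57600/410881*(+1) + 1440000/410881*(+1) + 15634116/410881*(+1) + 90000/410881*(-1) + 2250000/410881*(-1) = 36 (each basis 2-blade squares to minus the product of its generators' squares); cross terms between blades sharing an index anticommute and cancel; the commuting (index-disjoint) pairs give grade-4 terms 2*c*c'*(blade product), which cancel blade by blade — e1234: 720000/410881 - 720000/410881 = 0 — confirming B is simple. So B^2 = 36.
Answer: boost, certificate B^2 = 36. Check the certificate: B^2 = 36, and that sign is decisive whatever form B takes.


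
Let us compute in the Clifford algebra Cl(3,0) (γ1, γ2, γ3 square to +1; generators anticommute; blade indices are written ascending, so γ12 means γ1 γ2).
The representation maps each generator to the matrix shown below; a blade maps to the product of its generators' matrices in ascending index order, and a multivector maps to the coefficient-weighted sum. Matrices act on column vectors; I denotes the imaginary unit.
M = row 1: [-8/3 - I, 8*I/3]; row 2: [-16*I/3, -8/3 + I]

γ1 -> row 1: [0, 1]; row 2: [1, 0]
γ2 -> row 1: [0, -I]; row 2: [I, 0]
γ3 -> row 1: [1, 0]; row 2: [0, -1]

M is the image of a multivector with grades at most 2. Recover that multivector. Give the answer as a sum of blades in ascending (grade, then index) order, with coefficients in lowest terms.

Method: 1, rho(γ1), rho(γ2), rho(γ3) form a trace-orthogonal basis of the 2x2 complex matrices (tr(X Y) = 2 if X = Y, else 0), so M = m0*1 + m1*rho(γ1) + m2*rho(γ2) + m3*rho(γ3) with m0 = tr(M)/2 = -8/3, m1 = tr(M rho(γ1))/2 = -4*I/3, m2 = tr(M rho(γ2))/2 = -4, m3 = tr(M rho(γ3))/2 = -I.
Multiplying table entries, the bivector images are rho(γ12) = I*rho(γ3), rho(γ13) = -I*rho(γ2), rho(γ23) = I*rho(γ1); with real blade coefficients the real parts of m0..m3 are the coefficients of 1, γ1, γ2, γ3 and the imaginary parts give the bivectors (γ23: Im m1, γ13: -Im m2, γ12: Im m3).
Answer: -8/3 - 4*γ2 - γ12 - 4/3*γ23


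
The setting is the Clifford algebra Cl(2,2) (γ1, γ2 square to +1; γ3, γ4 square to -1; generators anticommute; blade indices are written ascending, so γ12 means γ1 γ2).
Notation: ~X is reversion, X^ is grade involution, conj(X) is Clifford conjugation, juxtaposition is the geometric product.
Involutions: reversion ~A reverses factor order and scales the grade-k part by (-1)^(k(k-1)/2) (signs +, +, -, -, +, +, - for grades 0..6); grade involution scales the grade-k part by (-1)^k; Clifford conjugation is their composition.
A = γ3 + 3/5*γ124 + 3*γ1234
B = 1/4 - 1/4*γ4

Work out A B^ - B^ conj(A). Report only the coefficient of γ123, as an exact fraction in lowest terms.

first term: 1/4*γ3 - 3/20*γ12 + 1/4*γ34 - 3/4*γ123 + 3/20*γ124 + 3/4*γ1234
second term: -1/4*γ3 - 3/20*γ12 + 1/4*γ34 + 3/4*γ123 + 3/20*γ124 + 3/4*γ1234
Answer: -3/2


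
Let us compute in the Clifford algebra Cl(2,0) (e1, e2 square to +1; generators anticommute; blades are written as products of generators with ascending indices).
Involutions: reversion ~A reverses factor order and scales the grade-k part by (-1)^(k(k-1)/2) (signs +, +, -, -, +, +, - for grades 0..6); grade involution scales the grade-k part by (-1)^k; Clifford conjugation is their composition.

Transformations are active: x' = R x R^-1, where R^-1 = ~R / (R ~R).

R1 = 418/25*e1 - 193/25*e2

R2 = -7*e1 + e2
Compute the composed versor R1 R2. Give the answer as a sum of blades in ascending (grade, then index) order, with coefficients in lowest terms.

Distribute over the terms of R1 (each basis-blade product reordered to ascending indices, repeated generators contracted through their squares):
(418/25*e1) R2 = -2926/25 + 418/25*e1 e2
(-193/25*e2) R2 = -193/25 - 1351/25*e1 e2
Summing the partial products and collecting blades:
Answer: -3119/25 - 933/25*e1 e2


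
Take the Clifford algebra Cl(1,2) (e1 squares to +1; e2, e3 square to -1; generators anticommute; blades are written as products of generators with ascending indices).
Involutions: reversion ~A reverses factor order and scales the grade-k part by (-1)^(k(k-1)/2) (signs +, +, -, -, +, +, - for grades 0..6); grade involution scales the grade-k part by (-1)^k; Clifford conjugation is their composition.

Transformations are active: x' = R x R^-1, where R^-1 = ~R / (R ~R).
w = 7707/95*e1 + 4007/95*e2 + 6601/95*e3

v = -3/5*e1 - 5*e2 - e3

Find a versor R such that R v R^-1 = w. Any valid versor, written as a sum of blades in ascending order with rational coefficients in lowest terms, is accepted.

A norm check does it: q(v) = q(w) = -641/25, hence R = v + w = 1530/19*e1 + 3532/95*e2 + 6506/95*e3 realises the map — parallel part kept, (v - w)/2 negated, v carried to w.
Answer: 1530/19*e1 + 3532/95*e2 + 6506/95*e3


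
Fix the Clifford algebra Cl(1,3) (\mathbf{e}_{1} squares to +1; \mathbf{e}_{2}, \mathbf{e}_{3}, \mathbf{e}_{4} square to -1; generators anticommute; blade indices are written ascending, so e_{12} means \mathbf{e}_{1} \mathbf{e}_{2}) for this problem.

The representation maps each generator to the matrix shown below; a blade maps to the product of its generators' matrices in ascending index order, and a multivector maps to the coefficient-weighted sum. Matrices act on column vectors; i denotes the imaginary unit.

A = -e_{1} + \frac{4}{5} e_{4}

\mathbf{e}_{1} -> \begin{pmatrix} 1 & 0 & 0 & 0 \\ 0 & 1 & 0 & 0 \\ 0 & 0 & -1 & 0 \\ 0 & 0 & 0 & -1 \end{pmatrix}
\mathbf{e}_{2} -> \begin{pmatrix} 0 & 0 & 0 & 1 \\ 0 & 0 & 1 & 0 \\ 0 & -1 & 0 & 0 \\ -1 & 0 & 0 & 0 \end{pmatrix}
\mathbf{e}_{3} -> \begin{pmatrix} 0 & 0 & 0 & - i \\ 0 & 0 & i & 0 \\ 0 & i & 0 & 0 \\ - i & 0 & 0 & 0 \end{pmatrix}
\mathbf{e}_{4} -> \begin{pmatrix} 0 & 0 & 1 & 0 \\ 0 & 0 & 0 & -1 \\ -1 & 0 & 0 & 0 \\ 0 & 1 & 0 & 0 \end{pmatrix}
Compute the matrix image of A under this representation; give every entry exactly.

M = (-1)*rho(e_{1}) + (\frac{4}{5})*rho(e_{4}), summed entrywise:
Answer: \begin{pmatrix} -1 & 0 & \frac{4}{5} & 0 \\ 0 & -1 & 0 & - \frac{4}{5} \\ - \frac{4}{5} & 0 & 1 & 0 \\ 0 & \frac{4}{5} & 0 & 1 \end{pmatrix}


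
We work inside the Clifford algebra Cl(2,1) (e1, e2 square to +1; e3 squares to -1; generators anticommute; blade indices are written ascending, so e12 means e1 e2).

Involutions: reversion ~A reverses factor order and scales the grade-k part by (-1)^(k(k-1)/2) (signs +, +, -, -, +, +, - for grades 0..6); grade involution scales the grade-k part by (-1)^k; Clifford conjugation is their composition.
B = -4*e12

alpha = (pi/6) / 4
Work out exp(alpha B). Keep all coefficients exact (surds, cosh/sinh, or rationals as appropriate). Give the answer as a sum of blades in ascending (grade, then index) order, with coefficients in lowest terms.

B^2 = (-4)^2*(e12)^2 = 16*(-1) = -16 (a basis 2-blade squares to minus the product of its generators' squares).
B^2 = -16 — since the square is negative, the closed form is circular: l = 4, alpha*l = pi/6, so exp(alpha B) = cos(pi/6) + (sin(pi/6)/4)*B = sqrt(3)/2 + (1/8)*B.
Answer: sqrt(3)/2 - 1/2*e12


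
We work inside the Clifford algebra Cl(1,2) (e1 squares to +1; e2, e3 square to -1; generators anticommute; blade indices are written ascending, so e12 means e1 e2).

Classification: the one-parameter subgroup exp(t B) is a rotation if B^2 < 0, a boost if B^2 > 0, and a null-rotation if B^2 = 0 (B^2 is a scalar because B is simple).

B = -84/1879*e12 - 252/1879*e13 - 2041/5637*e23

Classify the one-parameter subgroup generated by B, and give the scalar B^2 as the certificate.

B^2 term by term: the squares give (-84/1879)^2*(e12)^2 + (-252/1879)^2*(e13)^2 + (-2041/5637)^2*(e23)^2 = 7056/3530641*(+1) + 63504/3530641*(+1) + 4165681/31775769*(-1) = -1/9 (each basis 2-blade squares to minus the product of its generators' squares); cross terms between blades sharing an index anticommute and cancel. So B^2 = -1/9.
Answer: rotation, certificate B^2 = -1/9. B^2 = -1/9 is basis-independent, so its sign is the whole story.


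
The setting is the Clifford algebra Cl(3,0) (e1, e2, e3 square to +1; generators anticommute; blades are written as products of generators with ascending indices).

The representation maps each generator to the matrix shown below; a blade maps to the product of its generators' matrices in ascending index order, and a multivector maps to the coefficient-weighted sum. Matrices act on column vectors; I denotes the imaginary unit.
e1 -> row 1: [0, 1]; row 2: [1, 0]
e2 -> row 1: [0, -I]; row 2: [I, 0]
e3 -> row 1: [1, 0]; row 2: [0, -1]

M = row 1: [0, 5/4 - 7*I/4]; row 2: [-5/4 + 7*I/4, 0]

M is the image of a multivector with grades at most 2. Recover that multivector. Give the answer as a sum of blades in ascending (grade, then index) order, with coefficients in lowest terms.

Method: 1, rho(e1), rho(e2), rho(e3) form a trace-orthogonal basis of the 2x2 complex matrices (tr(X Y) = 2 if X = Y, else 0), so M = m0*1 + m1*rho(e1) + m2*rho(e2) + m3*rho(e3) with m0 = tr(M)/2 = 0, m1 = tr(M rho(e1))/2 = 0, m2 = tr(M rho(e2))/2 = 7/4 + 5*I/4, m3 = tr(M rho(e3))/2 = 0.
Multiplying table entries, the bivector images are rho(e1 e2) = I*rho(e3), rho(e1 e3) = -I*rho(e2), rho(e2 e3) = I*rho(e1); with real blade coefficients the real parts of m0..m3 are the coefficients of 1, e1, e2, e3 and the imaginary parts give the bivectors (e2 e3: Im m1, e1 e3: -Im m2, e1 e2: Im m3).
Answer: 7/4*e2 - 5/4*e1 e3


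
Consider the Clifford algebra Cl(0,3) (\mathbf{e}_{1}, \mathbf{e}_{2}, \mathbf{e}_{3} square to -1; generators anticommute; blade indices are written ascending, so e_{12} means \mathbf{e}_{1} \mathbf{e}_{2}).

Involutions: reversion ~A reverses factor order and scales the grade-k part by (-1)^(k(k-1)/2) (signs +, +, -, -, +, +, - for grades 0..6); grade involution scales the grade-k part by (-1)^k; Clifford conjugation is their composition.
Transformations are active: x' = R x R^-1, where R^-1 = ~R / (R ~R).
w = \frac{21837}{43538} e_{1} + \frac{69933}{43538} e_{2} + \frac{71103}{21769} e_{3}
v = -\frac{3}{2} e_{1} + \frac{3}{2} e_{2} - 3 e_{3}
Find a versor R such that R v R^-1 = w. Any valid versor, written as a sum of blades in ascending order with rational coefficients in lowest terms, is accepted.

Since q(v) = q(w) = -\frac{27}{2}, the sum R = v + w = -\frac{21735}{21769} e_{1} + \frac{67620}{21769} e_{2} + \frac{5796}{21769} e_{3} does the job whenever invertible.
Answer: -\frac{21735}{21769} e_{1} + \frac{67620}{21769} e_{2} + \frac{5796}{21769} e_{3}


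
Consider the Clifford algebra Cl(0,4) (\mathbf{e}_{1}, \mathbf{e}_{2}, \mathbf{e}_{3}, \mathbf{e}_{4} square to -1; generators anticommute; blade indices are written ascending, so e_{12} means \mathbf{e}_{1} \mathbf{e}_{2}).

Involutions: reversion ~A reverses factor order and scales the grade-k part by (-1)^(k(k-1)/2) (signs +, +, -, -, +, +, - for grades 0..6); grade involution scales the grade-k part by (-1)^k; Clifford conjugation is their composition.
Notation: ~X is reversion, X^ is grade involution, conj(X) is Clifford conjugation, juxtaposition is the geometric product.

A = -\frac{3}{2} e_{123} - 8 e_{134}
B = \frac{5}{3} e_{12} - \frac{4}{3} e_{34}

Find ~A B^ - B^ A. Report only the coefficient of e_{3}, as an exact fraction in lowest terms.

first term: \frac{32}{3} e_{1} - \frac{5}{2} e_{3} + 2 e_{124} - \frac{40}{3} e_{234}
second term: -\frac{32}{3} e_{1} + \frac{5}{2} e_{3} + 2 e_{124} - \frac{40}{3} e_{234}
Answer: -5


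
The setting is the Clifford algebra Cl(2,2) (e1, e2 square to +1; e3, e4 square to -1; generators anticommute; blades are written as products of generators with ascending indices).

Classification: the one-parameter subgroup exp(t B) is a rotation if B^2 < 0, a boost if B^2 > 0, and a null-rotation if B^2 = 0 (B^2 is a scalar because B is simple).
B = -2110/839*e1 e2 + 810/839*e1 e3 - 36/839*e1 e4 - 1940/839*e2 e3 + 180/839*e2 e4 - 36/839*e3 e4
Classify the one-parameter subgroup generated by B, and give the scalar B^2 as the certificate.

B^2 term by term: the squares give (-2110/839)^2*(e1 e2)^2 + (810/839)^2*(e1 e3)^2 + (-36/839)^2*(e1 e4)^2 + (-1940/839)^2*(e2 e3)^2 + (180/839)^2*(e2 e4)^2 + (-36/839)^2*(e3 e4)^2 = 4452100/703921*(-1) + 656100/703921*(+1) + 1296/703921*(+1) + 3763600/703921*(+1) + 32400/703921*(+1) + 1296/703921*(-1) = 0 (each basis 2-blade squares to minus the product of its generators' squares); cross terms between blades sharing an index anticommute and cancel; the commuting (index-disjoint) pairs give grade-4 terms 2*c*c'*(blade product), which cancel blade by blade — e1 e2 e3 e4: 151920/703921 - 291600/703921 + 139680/703921 = 0 — confirming B is simple. So B^2 = 0.
Answer: null-rotation, certificate B^2 = 0. Certificate logic: 0 is a conjugation-invariant scalar, so its sign fixes rotation versus boost versus null-rotation outright.


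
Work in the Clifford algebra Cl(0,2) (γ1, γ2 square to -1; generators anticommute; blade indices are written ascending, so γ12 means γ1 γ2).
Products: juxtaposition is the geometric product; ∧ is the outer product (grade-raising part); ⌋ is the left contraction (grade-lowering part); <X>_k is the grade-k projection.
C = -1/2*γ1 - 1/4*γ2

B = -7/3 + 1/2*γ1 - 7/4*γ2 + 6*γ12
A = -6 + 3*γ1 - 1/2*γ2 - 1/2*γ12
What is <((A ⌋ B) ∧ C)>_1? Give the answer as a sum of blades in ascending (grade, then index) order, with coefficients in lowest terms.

step 1: 117/8 - 6*γ1 - 15/2*γ2 - 36*γ12
step 2: -117/16*γ1 - 117/32*γ2 - 9/4*γ12
step 3: -117/16*γ1 - 117/32*γ2
Answer: -117/16*γ1 - 117/32*γ2


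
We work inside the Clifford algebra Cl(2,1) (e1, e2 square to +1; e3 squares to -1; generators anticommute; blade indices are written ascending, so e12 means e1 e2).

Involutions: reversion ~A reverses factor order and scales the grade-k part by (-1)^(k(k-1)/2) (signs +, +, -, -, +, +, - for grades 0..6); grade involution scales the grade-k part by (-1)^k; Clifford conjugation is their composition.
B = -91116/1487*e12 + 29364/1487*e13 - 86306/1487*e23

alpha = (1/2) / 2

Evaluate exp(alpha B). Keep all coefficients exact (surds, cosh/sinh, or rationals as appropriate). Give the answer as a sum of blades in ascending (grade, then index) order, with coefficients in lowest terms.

B^2 term by term: the squares give (-91116/1487)^2*(e12)^2 + (29364/1487)^2*(e13)^2 + (-86306/1487)^2*(e23)^2 = 8302125456/2211169*(-1) + 862244496/2211169*(+1) + 7448725636/2211169*(+1) = 4 (each basis 2-blade squares to minus the product of its generators' squares); cross terms between blades sharing an index anticommute and cancel. So B^2 = 4.
B^2 = 4 — a positive square means the series sums to a boost: l = 2, alpha*l = 1/2, so exp(alpha B) = cosh(1/2) + (sinh(1/2)/2)*B = cosh(1/2) + (sinh(1/2)/2)*B.
Answer: cosh(1/2) - 45558*sinh(1/2)/1487*e12 + 14682*sinh(1/2)/1487*e13 - 43153*sinh(1/2)/1487*e23


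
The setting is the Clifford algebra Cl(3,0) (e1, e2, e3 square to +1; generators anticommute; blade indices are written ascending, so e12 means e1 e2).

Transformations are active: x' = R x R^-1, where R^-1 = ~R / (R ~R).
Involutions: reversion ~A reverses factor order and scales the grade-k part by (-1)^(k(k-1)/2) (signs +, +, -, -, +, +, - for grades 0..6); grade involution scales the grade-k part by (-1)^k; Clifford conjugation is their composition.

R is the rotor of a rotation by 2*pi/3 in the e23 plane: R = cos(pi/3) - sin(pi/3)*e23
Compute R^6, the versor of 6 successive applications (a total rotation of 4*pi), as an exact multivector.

The rotor phase is half the rotation angle and phases add under composition, so 6 steps in the e23 plane accumulate phase 6*(pi/3) = 2*pi: R^6 = cos(2*pi) - sin(2*pi)*e23.
cos(2*pi) = 1 and sin(2*pi) = 0, so R^6 = 1. The total rotation 4*pi is 2 full turns, so every vector returns to itself, yet the rotor is +1, back on the identity sheet (an even number of 2*pi turns).
Answer: 1


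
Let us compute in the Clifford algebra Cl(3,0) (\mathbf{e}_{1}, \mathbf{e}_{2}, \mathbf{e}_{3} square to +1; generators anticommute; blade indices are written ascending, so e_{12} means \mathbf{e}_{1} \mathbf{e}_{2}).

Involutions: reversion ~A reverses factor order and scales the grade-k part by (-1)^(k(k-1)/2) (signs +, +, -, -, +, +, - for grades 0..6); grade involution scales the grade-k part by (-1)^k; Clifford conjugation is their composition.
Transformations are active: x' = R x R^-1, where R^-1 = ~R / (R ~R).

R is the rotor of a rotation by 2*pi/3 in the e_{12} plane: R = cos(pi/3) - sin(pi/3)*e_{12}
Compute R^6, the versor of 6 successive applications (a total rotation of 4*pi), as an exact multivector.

The rotor phase is half the rotation angle and phases add under composition, so 6 steps in the e_{12} plane accumulate phase 6*(pi/3) = 2 \pi: R^6 = cos(2 \pi) - sin(2 \pi)*e_{12}.
cos(2 \pi) = 1 and sin(2 \pi) = 0, so R^6 = 1. The total rotation 4*pi is 2 full turns, so every vector returns to itself, yet the rotor is +1, back on the identity sheet (an even number of 2*pi turns).
Answer: 1


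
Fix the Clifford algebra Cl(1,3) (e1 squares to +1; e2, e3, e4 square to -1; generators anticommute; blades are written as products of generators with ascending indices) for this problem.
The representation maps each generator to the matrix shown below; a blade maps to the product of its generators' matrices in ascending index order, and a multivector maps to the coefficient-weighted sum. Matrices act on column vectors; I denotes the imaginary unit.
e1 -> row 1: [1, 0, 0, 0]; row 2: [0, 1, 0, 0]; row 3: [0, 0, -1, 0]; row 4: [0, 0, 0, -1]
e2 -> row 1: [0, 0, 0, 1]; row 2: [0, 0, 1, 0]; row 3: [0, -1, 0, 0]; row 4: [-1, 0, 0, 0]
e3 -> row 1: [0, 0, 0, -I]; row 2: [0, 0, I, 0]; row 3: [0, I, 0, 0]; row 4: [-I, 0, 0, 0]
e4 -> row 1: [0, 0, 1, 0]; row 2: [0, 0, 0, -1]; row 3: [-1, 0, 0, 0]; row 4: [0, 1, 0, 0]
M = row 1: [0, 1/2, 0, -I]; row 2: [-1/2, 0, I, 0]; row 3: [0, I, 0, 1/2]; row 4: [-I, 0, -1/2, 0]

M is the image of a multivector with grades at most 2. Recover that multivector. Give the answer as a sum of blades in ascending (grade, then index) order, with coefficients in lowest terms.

Method: the blade images are trace-orthogonal — tr(rho(e_A) rho(e_B)^-1) = 4 if A = B and 0 otherwise — and rho(e_A)^-1 = (e_A)^2 * rho(e_A) with (e_A)^2 = +1 or -1, so the coefficient of e_A in the preimage is (e_A)^2 * tr(M rho(e_A))/4.
Nonzero projections over blades of grade <= 2: e3: (e3)^2 = -1, tr(M rho(e3)) = -4, coefficient 1; e2 e4: (e2 e4)^2 = -1, tr(M rho(e2 e4)) = -2, coefficient 1/2. Every other blade of grade <= 2 projects to 0.
Answer: e3 + 1/2*e2 e4


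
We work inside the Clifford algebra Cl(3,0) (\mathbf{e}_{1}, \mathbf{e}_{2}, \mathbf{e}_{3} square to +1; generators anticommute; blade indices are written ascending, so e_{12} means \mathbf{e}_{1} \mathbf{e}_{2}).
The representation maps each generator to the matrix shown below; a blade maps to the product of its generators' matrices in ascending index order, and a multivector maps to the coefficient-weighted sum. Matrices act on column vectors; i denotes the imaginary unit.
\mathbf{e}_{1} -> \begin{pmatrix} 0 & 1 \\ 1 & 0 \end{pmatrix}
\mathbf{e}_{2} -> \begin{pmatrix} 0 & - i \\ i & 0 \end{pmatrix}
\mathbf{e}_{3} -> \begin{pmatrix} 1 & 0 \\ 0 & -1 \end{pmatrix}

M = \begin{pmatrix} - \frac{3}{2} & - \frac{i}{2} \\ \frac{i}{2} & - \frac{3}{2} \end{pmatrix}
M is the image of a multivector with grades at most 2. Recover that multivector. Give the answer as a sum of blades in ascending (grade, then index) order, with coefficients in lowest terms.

Method: 1, rho(e_{1}), rho(e_{2}), rho(e_{3}) form a trace-orthogonal basis of the 2x2 complex matrices (tr(X Y) = 2 if X = Y, else 0), so M = m0*1 + m1*rho(e_{1}) + m2*rho(e_{2}) + m3*rho(e_{3}) with m0 = tr(M)/2 = - \frac{3}{2}, m1 = tr(M rho(e_{1}))/2 = 0, m2 = tr(M rho(e_{2}))/2 = \frac{1}{2}, m3 = tr(M rho(e_{3}))/2 = 0.
Multiplying table entries, the bivector images are rho(e_{12}) = i*rho(e_{3}), rho(e_{13}) = -i*rho(e_{2}), rho(e_{23}) = i*rho(e_{1}); with real blade coefficients the real parts of m0..m3 are the coefficients of 1, e_{1}, e_{2}, e_{3} and the imaginary parts give the bivectors (e_{23}: Im m1, e_{13}: -Im m2, e_{12}: Im m3).
Answer: -\frac{3}{2} + \frac{1}{2} e_{2}


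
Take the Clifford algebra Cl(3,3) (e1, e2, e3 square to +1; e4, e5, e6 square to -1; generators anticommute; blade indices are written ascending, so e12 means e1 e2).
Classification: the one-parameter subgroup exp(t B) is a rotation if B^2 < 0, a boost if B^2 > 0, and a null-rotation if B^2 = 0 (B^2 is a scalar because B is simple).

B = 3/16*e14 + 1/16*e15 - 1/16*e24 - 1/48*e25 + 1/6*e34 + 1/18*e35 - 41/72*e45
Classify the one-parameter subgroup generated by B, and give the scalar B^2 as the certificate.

B^2 term by term: the squares give (3/16)^2*(e14)^2 + (1/16)^2*(e15)^2 + (-1/16)^2*(e24)^2 + (-1/48)^2*(e25)^2 + (1/6)^2*(e34)^2 + (1/18)^2*(e35)^2 + (-41/72)^2*(e45)^2 = 9/256*(+1) + 1/256*(+1) + 1/256*(+1) + 1/2304*(+1) + 1/36*(+1) + 1/324*(+1) + 1681/5184*(-1) = -1/4 (each basis 2-blade squares to minus the product of its generators' squares); cross terms between blades sharing an index anticommute and cancel; the commuting (index-disjoint) pairs give grade-4 terms 2*c*c'*(blade product), which cancel blade by blade — e1245: 1/128 - 1/128 = 0; e1345: -1/48 + 1/48 = 0; e2345: 1/144 - 1/144 = 0 — confirming B is simple. So B^2 = -1/4.
Answer: rotation, certificate B^2 = -1/4. Key observation: B^2 = -1/4 is a conjugation invariant, so its sign decides the class regardless of the surface form of B.


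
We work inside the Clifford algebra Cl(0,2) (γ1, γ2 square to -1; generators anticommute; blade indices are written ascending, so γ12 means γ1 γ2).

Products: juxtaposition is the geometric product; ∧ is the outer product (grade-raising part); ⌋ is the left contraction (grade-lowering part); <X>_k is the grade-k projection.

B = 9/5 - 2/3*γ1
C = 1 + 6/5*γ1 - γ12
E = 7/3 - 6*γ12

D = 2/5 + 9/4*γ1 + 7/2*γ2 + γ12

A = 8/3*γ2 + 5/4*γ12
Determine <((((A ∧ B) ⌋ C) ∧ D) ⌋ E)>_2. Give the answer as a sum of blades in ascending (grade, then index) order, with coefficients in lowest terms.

step 1: 24/5*γ2 + 145/36*γ12
step 2: 145/36 - 24/5*γ1
step 3: 29/18 + 2857/400*γ1 + 1015/72*γ2 - 2299/180*γ12
step 4: -9838/135 - 1015/12*γ1 + 8571/200*γ2 - 29/3*γ12
step 5: -29/3*γ12
Answer: -29/3*γ12


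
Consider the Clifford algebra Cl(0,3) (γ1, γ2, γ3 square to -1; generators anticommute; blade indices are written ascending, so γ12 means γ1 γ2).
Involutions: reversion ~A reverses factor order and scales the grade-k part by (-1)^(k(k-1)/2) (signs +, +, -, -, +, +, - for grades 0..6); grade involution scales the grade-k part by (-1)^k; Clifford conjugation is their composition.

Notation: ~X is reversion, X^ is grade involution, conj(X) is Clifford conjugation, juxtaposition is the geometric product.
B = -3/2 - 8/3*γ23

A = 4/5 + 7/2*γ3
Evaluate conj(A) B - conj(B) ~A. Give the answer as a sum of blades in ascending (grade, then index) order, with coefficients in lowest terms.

first term: -6/5 + 28/3*γ2 + 21/4*γ3 - 32/15*γ23
second term: -6/5 - 28/3*γ2 - 21/4*γ3 + 32/15*γ23
Answer: 56/3*γ2 + 21/2*γ3 - 64/15*γ23


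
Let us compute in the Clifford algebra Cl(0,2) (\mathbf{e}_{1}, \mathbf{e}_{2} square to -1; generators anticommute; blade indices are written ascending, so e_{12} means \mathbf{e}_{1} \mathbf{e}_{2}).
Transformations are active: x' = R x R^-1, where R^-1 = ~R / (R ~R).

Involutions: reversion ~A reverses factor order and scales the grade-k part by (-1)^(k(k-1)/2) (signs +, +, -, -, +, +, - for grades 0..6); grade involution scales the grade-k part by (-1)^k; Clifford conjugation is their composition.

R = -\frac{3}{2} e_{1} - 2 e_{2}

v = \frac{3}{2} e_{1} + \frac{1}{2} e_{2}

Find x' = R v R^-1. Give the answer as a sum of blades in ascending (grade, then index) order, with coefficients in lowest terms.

~R = -\frac{3}{2} e_{1} - 2 e_{2}, and R ~R = -\frac{25}{4}, so R^-1 = ~R / (-\frac{25}{4}).
R v = \frac{13}{4} + \frac{9}{4} e_{12}
Answer: \frac{3}{50} e_{1} + \frac{79}{50} e_{2}


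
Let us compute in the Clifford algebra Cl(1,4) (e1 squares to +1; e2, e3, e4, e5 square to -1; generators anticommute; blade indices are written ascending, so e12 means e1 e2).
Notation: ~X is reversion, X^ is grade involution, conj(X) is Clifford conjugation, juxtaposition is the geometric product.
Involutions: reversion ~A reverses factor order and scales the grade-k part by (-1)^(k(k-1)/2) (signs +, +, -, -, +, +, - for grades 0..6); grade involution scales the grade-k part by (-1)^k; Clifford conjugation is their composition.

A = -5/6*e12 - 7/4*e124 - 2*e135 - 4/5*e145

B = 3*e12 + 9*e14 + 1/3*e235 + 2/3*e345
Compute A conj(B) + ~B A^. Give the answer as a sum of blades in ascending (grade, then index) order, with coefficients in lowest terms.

first term: 5/2 - 63/4*e2 + 21/4*e4 + 36/5*e5 + 2/3*e12 + 8/15*e13 - 4/3*e14 - 15/2*e24 + 5/18*e135 + 6*e235 + 12/5*e245 - 18*e345 + 4/15*e1234 - 7/6*e1235 + 7/12*e1345 - 5/9*e12345
second term: 5/2 + 63/4*e2 - 21/4*e4 - 36/5*e5 - 2/3*e12 - 8/15*e13 + 4/3*e14 + 15/2*e24 + 5/18*e135 + 6*e235 + 12/5*e245 - 18*e345 + 4/15*e1234 - 7/6*e1235 + 7/12*e1345 + 5/9*e12345
Answer: 5 + 5/9*e135 + 12*e235 + 24/5*e245 - 36*e345 + 8/15*e1234 - 7/3*e1235 + 7/6*e1345


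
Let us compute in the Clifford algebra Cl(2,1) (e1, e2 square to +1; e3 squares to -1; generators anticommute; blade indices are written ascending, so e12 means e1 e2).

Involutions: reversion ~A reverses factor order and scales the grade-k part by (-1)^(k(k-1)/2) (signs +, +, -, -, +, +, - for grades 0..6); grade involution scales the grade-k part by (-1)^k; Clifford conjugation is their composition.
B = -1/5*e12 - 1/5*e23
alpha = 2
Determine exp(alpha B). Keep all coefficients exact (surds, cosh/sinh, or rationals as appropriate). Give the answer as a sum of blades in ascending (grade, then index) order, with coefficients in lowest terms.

B^2 term by term: the squares give (-1/5)^2*(e12)^2 + (-1/5)^2*(e23)^2 = 1/25*(-1) + 1/25*(+1) = 0 (each basis 2-blade squares to minus the product of its generators' squares); cross terms between blades sharing an index anticommute and cancel. So B^2 = 0.
B^2 = 0, hence only two terms survive: exp(alpha B) = 1 + alpha B (parabolic case).
Answer: 1 - 2/5*e12 - 2/5*e23


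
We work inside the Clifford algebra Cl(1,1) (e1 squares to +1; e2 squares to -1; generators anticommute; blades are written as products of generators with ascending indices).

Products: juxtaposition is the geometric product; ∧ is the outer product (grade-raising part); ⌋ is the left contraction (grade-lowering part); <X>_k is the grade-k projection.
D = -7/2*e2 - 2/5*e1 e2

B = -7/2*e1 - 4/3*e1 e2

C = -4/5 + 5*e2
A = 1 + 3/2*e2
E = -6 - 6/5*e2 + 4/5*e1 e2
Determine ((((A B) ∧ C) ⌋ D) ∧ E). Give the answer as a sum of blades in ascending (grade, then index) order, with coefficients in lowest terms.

step 1: -11/2*e1 + 47/12*e1 e2
step 2: 22/5*e1 - 919/30*e1 e2
step 3: 919/75 - 44/25*e2
step 4: -1838/25 - 518/125*e2 + 3676/375*e1 e2
Answer: -1838/25 - 518/125*e2 + 3676/375*e1 e2


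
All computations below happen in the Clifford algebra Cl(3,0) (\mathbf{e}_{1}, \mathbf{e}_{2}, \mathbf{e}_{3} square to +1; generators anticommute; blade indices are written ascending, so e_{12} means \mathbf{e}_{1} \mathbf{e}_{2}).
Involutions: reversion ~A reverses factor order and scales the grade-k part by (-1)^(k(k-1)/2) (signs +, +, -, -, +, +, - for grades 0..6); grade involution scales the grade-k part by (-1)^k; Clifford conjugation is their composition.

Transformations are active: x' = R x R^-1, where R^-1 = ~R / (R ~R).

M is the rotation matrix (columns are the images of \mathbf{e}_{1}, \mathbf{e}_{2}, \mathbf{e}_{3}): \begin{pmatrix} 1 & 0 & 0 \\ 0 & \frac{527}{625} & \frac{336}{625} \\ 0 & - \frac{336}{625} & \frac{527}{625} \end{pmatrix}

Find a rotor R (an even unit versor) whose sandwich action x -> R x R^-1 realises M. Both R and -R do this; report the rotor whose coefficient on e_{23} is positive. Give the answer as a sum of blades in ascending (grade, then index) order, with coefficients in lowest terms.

Method: write R = a + b12*e_{12} + b13*e_{13} + b23*e_{23} with a^2 + b12^2 + b13^2 + b23^2 = 1 (so R^-1 = ~R). Expanding the columns R e_j ~R gives tr M = 4a^2 - 1 and, from the antisymmetric part, M21 - M12 = -4a*b12, M13 - M31 = 4a*b13, M32 - M23 = -4a*b23.
Here tr M = \frac{1679}{625}, so a^2 = (1 + tr M)/4 = \frac{576}{625} and a = ±\frac{24}{25}. Taking a = \frac{24}{25}: M21 - M12 = 0, M13 - M31 = 0, M32 - M23 = -\frac{672}{625}, giving b12 = 0, b13 = 0, b23 = \frac{7}{25}, i.e. R = \frac{24}{25} + \frac{7}{25} e_{23}.
Its e_{23} coefficient is already positive.
Answer: \frac{24}{25} + \frac{7}{25} e_{23}. Note: both R and -R realise this M (trace \frac{1679}{625}); the covering map identifies them, and the e_{23}-coefficient sign is the tie-breaker.


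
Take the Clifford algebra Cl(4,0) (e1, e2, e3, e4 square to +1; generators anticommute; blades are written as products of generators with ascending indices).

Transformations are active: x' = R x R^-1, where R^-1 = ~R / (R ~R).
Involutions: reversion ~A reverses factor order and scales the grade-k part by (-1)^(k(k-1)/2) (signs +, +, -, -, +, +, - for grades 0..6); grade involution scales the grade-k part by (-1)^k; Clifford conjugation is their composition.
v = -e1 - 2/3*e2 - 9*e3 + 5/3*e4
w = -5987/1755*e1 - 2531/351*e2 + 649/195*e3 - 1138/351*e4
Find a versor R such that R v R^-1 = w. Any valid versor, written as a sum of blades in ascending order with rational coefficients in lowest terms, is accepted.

A norm check does it: q(v) = q(w) = 767/9, hence R = v + w = -7742/1755*e1 - 2765/351*e2 - 1106/195*e3 - 553/351*e4 realises the map — parallel part kept, (v - w)/2 negated, v carried to w.
Answer: -7742/1755*e1 - 2765/351*e2 - 1106/195*e3 - 553/351*e4


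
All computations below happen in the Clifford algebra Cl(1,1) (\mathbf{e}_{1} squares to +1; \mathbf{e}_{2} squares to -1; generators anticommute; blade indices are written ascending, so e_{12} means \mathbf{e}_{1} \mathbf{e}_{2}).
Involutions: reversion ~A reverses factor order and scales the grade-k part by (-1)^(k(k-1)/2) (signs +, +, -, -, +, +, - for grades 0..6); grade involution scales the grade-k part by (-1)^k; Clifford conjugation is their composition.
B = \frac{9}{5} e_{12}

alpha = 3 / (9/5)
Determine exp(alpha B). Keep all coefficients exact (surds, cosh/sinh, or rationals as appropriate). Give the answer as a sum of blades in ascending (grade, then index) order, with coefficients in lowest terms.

B^2 = (\frac{9}{5})^2*(e_{12})^2 = \frac{81}{25}*(+1) = \frac{81}{25} (a basis 2-blade squares to minus the product of its generators' squares).
B^2 = \frac{81}{25} — since the square is positive, the closed form is hyperbolic: l = \frac{9}{5}, alpha*l = 3, so exp(alpha B) = cosh(3) + (sinh(3)/(\frac{9}{5}))*B = \cosh{\left(3 \right)} + (\frac{5 \sinh{\left(3 \right)}}{9})*B.
Answer: \cosh{\left(3 \right)} + \sinh{\left(3 \right)} e_{12}
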